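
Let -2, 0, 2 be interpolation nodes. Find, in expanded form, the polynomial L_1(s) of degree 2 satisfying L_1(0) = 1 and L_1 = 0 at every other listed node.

L_1(s) = (s + 2)(s - 2) / [(2)·(-2)]
       = (s^2 - 4) / (-4)

L_1(s) = -(1/4)s^2 + 1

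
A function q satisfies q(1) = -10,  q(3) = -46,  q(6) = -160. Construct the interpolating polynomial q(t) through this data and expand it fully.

q(t) = -4t^2 - 2t - 4

Newton's divided differences:
q[1,3] = (-46 - (-10)) / (3 - 1) = -18
q[3,6] = (-160 - (-46)) / (6 - 3) = -38
q[1,3,6] = (-38 - (-18)) / (6 - 1) = -4
q(t) = -10 + (-18)·(t - 1) + (-4)·(t - 1)(t - 3)
Expanding: q(t) = -4t^2 - 2t - 4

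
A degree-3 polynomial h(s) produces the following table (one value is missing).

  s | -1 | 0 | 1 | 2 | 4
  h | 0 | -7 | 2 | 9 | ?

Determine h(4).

The 4 known values determine h uniquely (degree ≤ 3).
L_0(4) = (4)·(3)·(2)/[(-1)·(-2)·(-3)] = -4
L_1(4) = (5)·(3)·(2)/[(1)·(-1)·(-2)] = 15
L_2(4) = (5)·(4)·(2)/[(2)·(1)·(-1)] = -20
L_3(4) = (5)·(4)·(3)/[(3)·(2)·(1)] = 10
Sum: 0 + (-7)·(15) + 2·(-20) + 9·(10) = -55

-55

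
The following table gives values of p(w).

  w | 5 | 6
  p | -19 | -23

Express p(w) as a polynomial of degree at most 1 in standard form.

p(w) = -4w + 1

L_0(w) = (w - 6) / [-1] = -w + 6
L_1(w) = (w - 5) / [1] = w - 5
p(w) = (-19)·L_0 + (-23)·L_1
  (-19)·L_0(w) = 19w - 114
  (-23)·L_1(w) = -23w + 115
Adding term by term: -4w + 1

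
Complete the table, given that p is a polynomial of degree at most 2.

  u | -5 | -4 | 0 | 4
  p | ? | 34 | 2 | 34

The 3 known values determine p uniquely (degree ≤ 2).
L_0(-5) = (-5)·(-9)/[(-4)·(-8)] = 45/32
L_1(-5) = (-1)·(-9)/[(4)·(-4)] = -9/16
L_2(-5) = (-1)·(-5)/[(8)·(4)] = 5/32
Sum: 34·(45/32) + 2·(-9/16) + 34·(5/32) = 52

52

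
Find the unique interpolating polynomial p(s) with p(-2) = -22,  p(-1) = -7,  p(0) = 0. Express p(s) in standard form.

L_0(s) = (s + 1)s / [2] = (1/2)s^2 + (1/2)s
L_1(s) = (s + 2)s / [-1] = -s^2 - 2s
L_2(s) = (s + 2)(s + 1) / [2] = (1/2)s^2 + (3/2)s + 1
p(s) = (-22)·L_0 + (-7)·L_1 + 0·L_2
  (-22)·L_0(s) = -11s^2 - 11s
  (-7)·L_1(s) = 7s^2 + 14s
  0·L_2(s) = 0
Adding term by term: -4s^2 + 3s

p(s) = -4s^2 + 3s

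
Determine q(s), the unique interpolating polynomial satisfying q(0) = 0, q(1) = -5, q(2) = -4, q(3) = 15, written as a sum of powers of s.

Build the Lagrange basis polynomials:
L_0(s) = (s - 1)(s - 2)(s - 3) / [-6] = -(1/6)s^3 + s^2 - (11/6)s + 1
L_1(s) = s(s - 2)(s - 3) / [2] = (1/2)s^3 - (5/2)s^2 + 3s
L_2(s) = s(s - 1)(s - 3) / [-2] = -(1/2)s^3 + 2s^2 - (3/2)s
L_3(s) = s(s - 1)(s - 2) / [6] = (1/6)s^3 - (1/2)s^2 + (1/3)s
q(s) = 0·L_0 + (-5)·L_1 + (-4)·L_2 + 15·L_3
  0·L_0(s) = 0
  (-5)·L_1(s) = -(5/2)s^3 + (25/2)s^2 - 15s
  (-4)·L_2(s) = 2s^3 - 8s^2 + 6s
  15·L_3(s) = (5/2)s^3 - (15/2)s^2 + 5s
Adding term by term: 2s^3 - 3s^2 - 4s

q(s) = 2s^3 - 3s^2 - 4s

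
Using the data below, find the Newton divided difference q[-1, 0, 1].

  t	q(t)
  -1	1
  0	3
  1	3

q[-1,0] = (3 - 1) / (0 - (-1)) = 2
q[0,1] = (3 - 3) / (1 - 0) = 0
q[-1,0,1] = (0 - 2) / (1 - (-1)) = -1

-1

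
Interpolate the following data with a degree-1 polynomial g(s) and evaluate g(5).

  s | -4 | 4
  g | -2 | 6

L_0(5) = (1)/[(-8)] = -1/8
L_1(5) = (9)/[(8)] = 9/8
Sum: (-2)·(-1/8) + 6·(9/8) = 7

7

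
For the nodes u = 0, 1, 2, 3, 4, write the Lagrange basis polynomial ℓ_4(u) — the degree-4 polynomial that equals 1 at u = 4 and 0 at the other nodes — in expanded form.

ℓ_4(u) = (1/24)u^4 - (1/4)u^3 + (11/24)u^2 - (1/4)u

ℓ_4(u) = u(u - 1)(u - 2)(u - 3) / [(4)·(3)·(2)·(1)]
       = (u^4 - 6u^3 + 11u^2 - 6u) / (24)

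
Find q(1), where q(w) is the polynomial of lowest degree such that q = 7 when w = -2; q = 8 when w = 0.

17/2

Evaluate each Lagrange basis at w = 1:
L_0(1) = (1)/[(-2)] = -1/2
L_1(1) = (3)/[(2)] = 3/2
Sum: 7·(-1/2) + 8·(3/2) = 17/2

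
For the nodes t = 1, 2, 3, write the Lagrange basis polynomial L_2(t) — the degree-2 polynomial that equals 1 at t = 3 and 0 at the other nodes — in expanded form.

L_2(t) = (1/2)t^2 - (3/2)t + 1

L_2(t) = (t - 1)(t - 2) / [(2)·(1)]
       = (t^2 - 3t + 2) / (2)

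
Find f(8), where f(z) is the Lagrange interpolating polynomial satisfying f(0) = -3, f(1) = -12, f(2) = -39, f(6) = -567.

-1251

Evaluate each Lagrange basis at z = 8:
L_0(8) = (7)·(6)·(2)/[(-1)·(-2)·(-6)] = -7
L_1(8) = (8)·(6)·(2)/[(1)·(-1)·(-5)] = 96/5
L_2(8) = (8)·(7)·(2)/[(2)·(1)·(-4)] = -14
L_3(8) = (8)·(7)·(6)/[(6)·(5)·(4)] = 14/5
Sum: (-3)·(-7) + (-12)·(96/5) + (-39)·(-14) + (-567)·(14/5) = -1251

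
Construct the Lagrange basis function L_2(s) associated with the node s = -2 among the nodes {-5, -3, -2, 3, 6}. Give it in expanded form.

L_2(s) = (1/120)s^4 - (1/120)s^3 - (13/40)s^2 + (3/40)s + 9/4

L_2(s) = (s + 5)(s + 3)(s - 3)(s - 6) / [(3)·(1)·(-5)·(-8)]
       = (s^4 - s^3 - 39s^2 + 9s + 270) / (120)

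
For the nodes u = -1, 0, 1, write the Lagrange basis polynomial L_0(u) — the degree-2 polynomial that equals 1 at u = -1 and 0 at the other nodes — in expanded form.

L_0(u) = u(u - 1) / [(-1)·(-2)]
       = (u^2 - u) / (2)

L_0(u) = (1/2)u^2 - (1/2)u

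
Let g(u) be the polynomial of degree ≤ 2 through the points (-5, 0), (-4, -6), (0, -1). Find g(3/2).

Evaluate each Lagrange basis at u = 3/2:
L_0(3/2) = (11/2)·(3/2)/[(-1)·(-5)] = 33/20
L_1(3/2) = (13/2)·(3/2)/[(1)·(-4)] = -39/16
L_2(3/2) = (13/2)·(11/2)/[(5)·(4)] = 143/80
Sum: 0 + (-6)·(-39/16) + (-1)·(143/80) = 1027/80

1027/80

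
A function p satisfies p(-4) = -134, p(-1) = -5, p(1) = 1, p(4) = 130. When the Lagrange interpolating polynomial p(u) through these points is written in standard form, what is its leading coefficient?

2

Build the Lagrange basis polynomials:
L_0(u) = (u + 1)(u - 1)(u - 4) / [-120] = -(1/120)u^3 + (1/30)u^2 + (1/120)u - 1/30
L_1(u) = (u + 4)(u - 1)(u - 4) / [30] = (1/30)u^3 - (1/30)u^2 - (8/15)u + 8/15
L_2(u) = (u + 4)(u + 1)(u - 4) / [-30] = -(1/30)u^3 - (1/30)u^2 + (8/15)u + 8/15
L_3(u) = (u + 4)(u + 1)(u - 1) / [120] = (1/120)u^3 + (1/30)u^2 - (1/120)u - 1/30
p(u) = (-134)·L_0 + (-5)·L_1 + 1·L_2 + 130·L_3
Only the coefficient of u^3 is needed; take it from each L_i and combine:
(-134)·(-1/120) + (-5)·(1/30) + 1·(-1/30) + 130·(1/120) = 2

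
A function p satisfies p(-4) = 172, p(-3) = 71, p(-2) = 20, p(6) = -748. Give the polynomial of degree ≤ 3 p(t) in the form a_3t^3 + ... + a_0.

Newton's divided differences:
p[-4,-3] = (71 - 172) / (-3 - (-4)) = -101
p[-3,-2] = (20 - 71) / (-2 - (-3)) = -51
p[-2,6] = (-748 - 20) / (6 - (-2)) = -96
p[-4,-3,-2] = (-51 - (-101)) / (-2 - (-4)) = 25
p[-3,-2,6] = (-96 - (-51)) / (6 - (-3)) = -5
p[-4,-3,-2,6] = (-5 - 25) / (6 - (-4)) = -3
p(t) = 172 + (-101)·(t + 4) + 25·(t + 4)(t + 3) + (-3)·(t + 4)(t + 3)(t + 2)
Expanding: p(t) = -3t^3 - 2t^2 - 4t - 4

p(t) = -3t^3 - 2t^2 - 4t - 4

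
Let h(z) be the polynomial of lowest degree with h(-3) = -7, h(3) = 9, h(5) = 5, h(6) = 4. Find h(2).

L_0(2) = (-1)·(-3)·(-4)/[(-6)·(-8)·(-9)] = 1/36
L_1(2) = (5)·(-3)·(-4)/[(6)·(-2)·(-3)] = 5/3
L_2(2) = (5)·(-1)·(-4)/[(8)·(2)·(-1)] = -5/4
L_3(2) = (5)·(-1)·(-3)/[(9)·(3)·(1)] = 5/9
Sum: (-7)·(1/36) + 9·(5/3) + 5·(-5/4) + 4·(5/9) = 97/9

97/9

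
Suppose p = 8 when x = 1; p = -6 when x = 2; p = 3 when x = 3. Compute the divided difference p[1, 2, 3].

23/2

p[1,2] = (-6 - 8) / (2 - 1) = -14
p[2,3] = (3 - (-6)) / (3 - 2) = 9
p[1,2,3] = (9 - (-14)) / (3 - 1) = 23/2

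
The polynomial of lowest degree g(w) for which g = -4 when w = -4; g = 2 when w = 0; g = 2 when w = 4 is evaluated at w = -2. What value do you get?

-1/4

Using Newton's divided-difference form:
g[-4,0] = (2 - (-4)) / (0 - (-4)) = 3/2
g[0,4] = (2 - 2) / (4 - 0) = 0
g[-4,0,4] = (0 - 3/2) / (4 - (-4)) = -3/16
g(-2) = -4 + (3/2)·(2) + (-3/16)·(2)·(-2) = -1/4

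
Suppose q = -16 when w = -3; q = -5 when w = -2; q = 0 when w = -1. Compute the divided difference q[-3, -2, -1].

q[-3,-2] = (-5 - (-16)) / (-2 - (-3)) = 11
q[-2,-1] = (0 - (-5)) / (-1 - (-2)) = 5
q[-3,-2,-1] = (5 - 11) / (-1 - (-3)) = -3

-3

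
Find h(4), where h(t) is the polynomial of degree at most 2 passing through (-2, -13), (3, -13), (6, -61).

Evaluate each Lagrange basis at t = 4:
L_0(4) = (1)·(-2)/[(-5)·(-8)] = -1/20
L_1(4) = (6)·(-2)/[(5)·(-3)] = 4/5
L_2(4) = (6)·(1)/[(8)·(3)] = 1/4
Sum: (-13)·(-1/20) + (-13)·(4/5) + (-61)·(1/4) = -25

-25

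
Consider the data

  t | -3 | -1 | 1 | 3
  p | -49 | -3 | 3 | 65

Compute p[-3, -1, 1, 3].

p[-3,-1] = (-3 - (-49)) / (-1 - (-3)) = 23
p[-1,1] = (3 - (-3)) / (1 - (-1)) = 3
p[1,3] = (65 - 3) / (3 - 1) = 31
p[-3,-1,1] = (3 - 23) / (1 - (-3)) = -5
p[-1,1,3] = (31 - 3) / (3 - (-1)) = 7
p[-3,-1,1,3] = (7 - (-5)) / (3 - (-3)) = 2

2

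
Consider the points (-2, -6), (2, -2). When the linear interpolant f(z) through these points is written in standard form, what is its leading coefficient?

1

L_0(z) = (z - 2) / [-4] = -(1/4)z + 1/2
L_1(z) = (z + 2) / [4] = (1/4)z + 1/2
f(z) = (-6)·L_0 + (-2)·L_1
Only the coefficient of z is needed; take it from each L_i and combine:
(-6)·(-1/4) + (-2)·(1/4) = 1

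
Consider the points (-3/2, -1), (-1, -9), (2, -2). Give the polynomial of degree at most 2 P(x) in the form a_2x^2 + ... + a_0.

P(x) = (110/21)x^2 - (61/21)x - 120/7

L_0(x) = (x + 1)(x - 2) / [7/4] = (4/7)x^2 - (4/7)x - 8/7
L_1(x) = (x + 3/2)(x - 2) / [-3/2] = -(2/3)x^2 + (1/3)x + 2
L_2(x) = (x + 3/2)(x + 1) / [21/2] = (2/21)x^2 + (5/21)x + 1/7
P(x) = (-1)·L_0 + (-9)·L_1 + (-2)·L_2
  (-1)·L_0(x) = -(4/7)x^2 + (4/7)x + 8/7
  (-9)·L_1(x) = 6x^2 - 3x - 18
  (-2)·L_2(x) = -(4/21)x^2 - (10/21)x - 2/7
Adding term by term: (110/21)x^2 - (61/21)x - 120/7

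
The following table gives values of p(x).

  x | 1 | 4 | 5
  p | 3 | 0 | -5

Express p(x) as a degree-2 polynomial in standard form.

p(x) = -x^2 + 4x

Build the Lagrange basis polynomials:
L_0(x) = (x - 4)(x - 5) / [12] = (1/12)x^2 - (3/4)x + 5/3
L_1(x) = (x - 1)(x - 5) / [-3] = -(1/3)x^2 + 2x - 5/3
L_2(x) = (x - 1)(x - 4) / [4] = (1/4)x^2 - (5/4)x + 1
p(x) = 3·L_0 + 0·L_1 + (-5)·L_2
  3·L_0(x) = (1/4)x^2 - (9/4)x + 5
  0·L_1(x) = 0
  (-5)·L_2(x) = -(5/4)x^2 + (25/4)x - 5
Adding term by term: -x^2 + 4x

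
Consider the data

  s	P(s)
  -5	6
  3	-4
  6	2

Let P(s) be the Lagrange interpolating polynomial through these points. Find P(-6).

109/11

L_0(-6) = (-9)·(-12)/[(-8)·(-11)] = 27/22
L_1(-6) = (-1)·(-12)/[(8)·(-3)] = -1/2
L_2(-6) = (-1)·(-9)/[(11)·(3)] = 3/11
Sum: 6·(27/22) + (-4)·(-1/2) + 2·(3/11) = 109/11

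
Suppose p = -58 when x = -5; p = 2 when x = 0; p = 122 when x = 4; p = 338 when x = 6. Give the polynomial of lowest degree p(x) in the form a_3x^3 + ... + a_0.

p(x) = x^3 + 3x^2 + 2x + 2

Newton's divided differences:
p[-5,0] = (2 - (-58)) / (0 - (-5)) = 12
p[0,4] = (122 - 2) / (4 - 0) = 30
p[4,6] = (338 - 122) / (6 - 4) = 108
p[-5,0,4] = (30 - 12) / (4 - (-5)) = 2
p[0,4,6] = (108 - 30) / (6 - 0) = 13
p[-5,0,4,6] = (13 - 2) / (6 - (-5)) = 1
p(x) = -58 + 12·(x + 5) + 2·(x + 5)x + 1·(x + 5)x(x - 4)
Expanding: p(x) = x^3 + 3x^2 + 2x + 2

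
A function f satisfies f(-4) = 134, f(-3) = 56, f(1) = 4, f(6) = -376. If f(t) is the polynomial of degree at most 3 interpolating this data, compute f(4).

-98

L_0(4) = (7)·(3)·(-2)/[(-1)·(-5)·(-10)] = 21/25
L_1(4) = (8)·(3)·(-2)/[(1)·(-4)·(-9)] = -4/3
L_2(4) = (8)·(7)·(-2)/[(5)·(4)·(-5)] = 28/25
L_3(4) = (8)·(7)·(3)/[(10)·(9)·(5)] = 28/75
Sum: 134·(21/25) + 56·(-4/3) + 4·(28/25) + (-376)·(28/75) = -98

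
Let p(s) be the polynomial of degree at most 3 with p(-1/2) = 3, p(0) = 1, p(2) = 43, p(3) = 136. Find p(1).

6

Using Newton's divided-difference form:
p[-1/2,0] = (1 - 3) / (0 - (-1/2)) = -4
p[0,2] = (43 - 1) / (2 - 0) = 21
p[2,3] = (136 - 43) / (3 - 2) = 93
p[-1/2,0,2] = (21 - (-4)) / (2 - (-1/2)) = 10
p[0,2,3] = (93 - 21) / (3 - 0) = 24
p[-1/2,0,2,3] = (24 - 10) / (3 - (-1/2)) = 4
p(1) = 3 + (-4)·(3/2) + 10·(3/2)·(1) + 4·(3/2)·(1)·(-1) = 6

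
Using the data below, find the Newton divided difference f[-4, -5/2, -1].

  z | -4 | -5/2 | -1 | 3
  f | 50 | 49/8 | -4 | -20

f[-4,-5/2] = (49/8 - 50) / (-5/2 - (-4)) = -117/4
f[-5/2,-1] = (-4 - 49/8) / (-1 - (-5/2)) = -27/4
f[-4,-5/2,-1] = (-27/4 - (-117/4)) / (-1 - (-4)) = 15/2

15/2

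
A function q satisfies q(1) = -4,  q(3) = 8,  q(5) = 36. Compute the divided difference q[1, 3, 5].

2

q[1,3] = (8 - (-4)) / (3 - 1) = 6
q[3,5] = (36 - 8) / (5 - 3) = 14
q[1,3,5] = (14 - 6) / (5 - 1) = 2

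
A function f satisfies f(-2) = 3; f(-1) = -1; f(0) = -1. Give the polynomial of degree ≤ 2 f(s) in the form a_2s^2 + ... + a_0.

Newton's divided differences:
f[-2,-1] = (-1 - 3) / (-1 - (-2)) = -4
f[-1,0] = (-1 - (-1)) / (0 - (-1)) = 0
f[-2,-1,0] = (0 - (-4)) / (0 - (-2)) = 2
f(s) = 3 + (-4)·(s + 2) + 2·(s + 2)(s + 1)
Expanding: f(s) = 2s^2 + 2s - 1

f(s) = 2s^2 + 2s - 1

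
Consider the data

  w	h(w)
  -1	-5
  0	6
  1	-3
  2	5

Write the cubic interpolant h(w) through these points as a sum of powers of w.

h(w) = (37/6)w^3 - 10w^2 - (31/6)w + 6

Newton's divided differences:
h[-1,0] = (6 - (-5)) / (0 - (-1)) = 11
h[0,1] = (-3 - 6) / (1 - 0) = -9
h[1,2] = (5 - (-3)) / (2 - 1) = 8
h[-1,0,1] = (-9 - 11) / (1 - (-1)) = -10
h[0,1,2] = (8 - (-9)) / (2 - 0) = 17/2
h[-1,0,1,2] = (17/2 - (-10)) / (2 - (-1)) = 37/6
h(w) = -5 + 11·(w + 1) + (-10)·(w + 1)w + (37/6)·(w + 1)w(w - 1)
Expanding: h(w) = (37/6)w^3 - 10w^2 - (31/6)w + 6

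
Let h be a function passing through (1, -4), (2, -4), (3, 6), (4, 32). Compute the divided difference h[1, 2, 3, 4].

h[1,2] = (-4 - (-4)) / (2 - 1) = 0
h[2,3] = (6 - (-4)) / (3 - 2) = 10
h[3,4] = (32 - 6) / (4 - 3) = 26
h[1,2,3] = (10 - 0) / (3 - 1) = 5
h[2,3,4] = (26 - 10) / (4 - 2) = 8
h[1,2,3,4] = (8 - 5) / (4 - 1) = 1

1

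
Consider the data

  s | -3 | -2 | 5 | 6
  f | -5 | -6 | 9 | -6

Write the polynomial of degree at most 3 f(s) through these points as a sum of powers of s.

f(s) = -(71/252)s^3 + (11/28)s^2 + (398/63)s + 59/21

Newton's divided differences:
f[-3,-2] = (-6 - (-5)) / (-2 - (-3)) = -1
f[-2,5] = (9 - (-6)) / (5 - (-2)) = 15/7
f[5,6] = (-6 - 9) / (6 - 5) = -15
f[-3,-2,5] = (15/7 - (-1)) / (5 - (-3)) = 11/28
f[-2,5,6] = (-15 - 15/7) / (6 - (-2)) = -15/7
f[-3,-2,5,6] = (-15/7 - 11/28) / (6 - (-3)) = -71/252
f(s) = -5 + (-1)·(s + 3) + (11/28)·(s + 3)(s + 2) + (-71/252)·(s + 3)(s + 2)(s - 5)
Expanding: f(s) = -(71/252)s^3 + (11/28)s^2 + (398/63)s + 59/21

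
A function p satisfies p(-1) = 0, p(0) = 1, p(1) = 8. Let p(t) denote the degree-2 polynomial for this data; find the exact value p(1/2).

15/4

Evaluate each Lagrange basis at t = 1/2:
L_0(1/2) = (1/2)·(-1/2)/[(-1)·(-2)] = -1/8
L_1(1/2) = (3/2)·(-1/2)/[(1)·(-1)] = 3/4
L_2(1/2) = (3/2)·(1/2)/[(2)·(1)] = 3/8
Sum: 0 + 1·(3/4) + 8·(3/8) = 15/4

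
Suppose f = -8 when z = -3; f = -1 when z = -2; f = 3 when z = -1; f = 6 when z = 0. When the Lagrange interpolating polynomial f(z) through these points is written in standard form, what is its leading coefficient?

Build the Lagrange basis polynomials:
L_0(z) = (z + 2)(z + 1)z / [-6] = -(1/6)z^3 - (1/2)z^2 - (1/3)z
L_1(z) = (z + 3)(z + 1)z / [2] = (1/2)z^3 + 2z^2 + (3/2)z
L_2(z) = (z + 3)(z + 2)z / [-2] = -(1/2)z^3 - (5/2)z^2 - 3z
L_3(z) = (z + 3)(z + 2)(z + 1) / [6] = (1/6)z^3 + z^2 + (11/6)z + 1
f(z) = (-8)·L_0 + (-1)·L_1 + 3·L_2 + 6·L_3
Only the coefficient of z^3 is needed; take it from each L_i and combine:
(-8)·(-1/6) + (-1)·(1/2) + 3·(-1/2) + 6·(1/6) = 1/3

1/3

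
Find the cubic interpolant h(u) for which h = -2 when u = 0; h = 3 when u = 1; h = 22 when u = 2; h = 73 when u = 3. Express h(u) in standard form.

Build the Lagrange basis polynomials:
L_0(u) = (u - 1)(u - 2)(u - 3) / [-6] = -(1/6)u^3 + u^2 - (11/6)u + 1
L_1(u) = u(u - 2)(u - 3) / [2] = (1/2)u^3 - (5/2)u^2 + 3u
L_2(u) = u(u - 1)(u - 3) / [-2] = -(1/2)u^3 + 2u^2 - (3/2)u
L_3(u) = u(u - 1)(u - 2) / [6] = (1/6)u^3 - (1/2)u^2 + (1/3)u
h(u) = (-2)·L_0 + 3·L_1 + 22·L_2 + 73·L_3
  (-2)·L_0(u) = (1/3)u^3 - 2u^2 + (11/3)u - 2
  3·L_1(u) = (3/2)u^3 - (15/2)u^2 + 9u
  22·L_2(u) = -11u^3 + 44u^2 - 33u
  73·L_3(u) = (73/6)u^3 - (73/2)u^2 + (73/3)u
Adding term by term: 3u^3 - 2u^2 + 4u - 2

h(u) = 3u^3 - 2u^2 + 4u - 2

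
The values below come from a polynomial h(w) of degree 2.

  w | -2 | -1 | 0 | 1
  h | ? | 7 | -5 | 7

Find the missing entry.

The 3 known values determine h uniquely (degree ≤ 2).
L_0(-2) = (-2)·(-3)/[(-1)·(-2)] = 3
L_1(-2) = (-1)·(-3)/[(1)·(-1)] = -3
L_2(-2) = (-1)·(-2)/[(2)·(1)] = 1
Sum: 7·(3) + (-5)·(-3) + 7·(1) = 43

43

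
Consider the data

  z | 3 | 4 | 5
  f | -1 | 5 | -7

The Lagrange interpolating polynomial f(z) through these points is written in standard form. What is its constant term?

-127

L_0(z) = (z - 4)(z - 5) / [2] = (1/2)z^2 - (9/2)z + 10
L_1(z) = (z - 3)(z - 5) / [-1] = -z^2 + 8z - 15
L_2(z) = (z - 3)(z - 4) / [2] = (1/2)z^2 - (7/2)z + 6
f(z) = (-1)·L_0 + 5·L_1 + (-7)·L_2
Only the constant term is needed; take it from each L_i and combine:
(-1)·(10) + 5·(-15) + (-7)·(6) = -127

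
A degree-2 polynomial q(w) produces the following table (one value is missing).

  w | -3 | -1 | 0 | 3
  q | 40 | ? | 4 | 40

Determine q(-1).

8

The 3 known values determine q uniquely (degree ≤ 2).
L_0(-1) = (-1)·(-4)/[(-3)·(-6)] = 2/9
L_1(-1) = (2)·(-4)/[(3)·(-3)] = 8/9
L_2(-1) = (2)·(-1)/[(6)·(3)] = -1/9
Sum: 40·(2/9) + 4·(8/9) + 40·(-1/9) = 8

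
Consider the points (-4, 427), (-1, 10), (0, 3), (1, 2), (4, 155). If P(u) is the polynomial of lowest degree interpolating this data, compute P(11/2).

L_0(11/2) = (13/2)·(11/2)·(9/2)·(3/2)/[(-3)·(-4)·(-5)·(-8)] = 1287/2560
L_1(11/2) = (19/2)·(11/2)·(9/2)·(3/2)/[(3)·(-1)·(-2)·(-5)] = -1881/160
L_2(11/2) = (19/2)·(13/2)·(9/2)·(3/2)/[(4)·(1)·(-1)·(-4)] = 6669/256
L_3(11/2) = (19/2)·(13/2)·(11/2)·(3/2)/[(5)·(2)·(1)·(-3)] = -2717/160
L_4(11/2) = (19/2)·(13/2)·(11/2)·(9/2)/[(8)·(5)·(4)·(3)] = 8151/2560
Sum: 427·(1287/2560) + 10·(-1881/160) + 3·(6669/256) + 2·(-2717/160) + 155·(8151/2560) = 10157/16

10157/16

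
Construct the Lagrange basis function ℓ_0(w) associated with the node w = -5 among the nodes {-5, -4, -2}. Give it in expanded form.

ℓ_0(w) = (w + 4)(w + 2) / [(-1)·(-3)]
       = (w^2 + 6w + 8) / (3)

ℓ_0(w) = (1/3)w^2 + 2w + 8/3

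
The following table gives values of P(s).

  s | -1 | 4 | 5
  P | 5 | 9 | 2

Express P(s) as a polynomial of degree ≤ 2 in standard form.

P(s) = -(13/10)s^2 + (47/10)s + 11

Newton's divided differences:
P[-1,4] = (9 - 5) / (4 - (-1)) = 4/5
P[4,5] = (2 - 9) / (5 - 4) = -7
P[-1,4,5] = (-7 - 4/5) / (5 - (-1)) = -13/10
P(s) = 5 + (4/5)·(s + 1) + (-13/10)·(s + 1)(s - 4)
Expanding: P(s) = -(13/10)s^2 + (47/10)s + 11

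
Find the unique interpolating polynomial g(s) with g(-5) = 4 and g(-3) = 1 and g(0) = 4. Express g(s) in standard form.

g(s) = (1/2)s^2 + (5/2)s + 4

L_0(s) = (s + 3)s / [10] = (1/10)s^2 + (3/10)s
L_1(s) = (s + 5)s / [-6] = -(1/6)s^2 - (5/6)s
L_2(s) = (s + 5)(s + 3) / [15] = (1/15)s^2 + (8/15)s + 1
g(s) = 4·L_0 + 1·L_1 + 4·L_2
  4·L_0(s) = (2/5)s^2 + (6/5)s
  1·L_1(s) = -(1/6)s^2 - (5/6)s
  4·L_2(s) = (4/15)s^2 + (32/15)s + 4
Adding term by term: (1/2)s^2 + (5/2)s + 4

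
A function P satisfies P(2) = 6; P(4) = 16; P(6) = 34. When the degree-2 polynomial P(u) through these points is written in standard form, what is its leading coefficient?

Build the Lagrange basis polynomials:
L_0(u) = (u - 4)(u - 6) / [8] = (1/8)u^2 - (5/4)u + 3
L_1(u) = (u - 2)(u - 6) / [-4] = -(1/4)u^2 + 2u - 3
L_2(u) = (u - 2)(u - 4) / [8] = (1/8)u^2 - (3/4)u + 1
P(u) = 6·L_0 + 16·L_1 + 34·L_2
Only the coefficient of u^2 is needed; take it from each L_i and combine:
6·(1/8) + 16·(-1/4) + 34·(1/8) = 1

1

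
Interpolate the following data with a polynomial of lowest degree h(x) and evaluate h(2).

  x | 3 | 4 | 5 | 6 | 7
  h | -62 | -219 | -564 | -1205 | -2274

Evaluate each Lagrange basis at x = 2:
L_0(2) = (-2)·(-3)·(-4)·(-5)/[(-1)·(-2)·(-3)·(-4)] = 5
L_1(2) = (-1)·(-3)·(-4)·(-5)/[(1)·(-1)·(-2)·(-3)] = -10
L_2(2) = (-1)·(-2)·(-4)·(-5)/[(2)·(1)·(-1)·(-2)] = 10
L_3(2) = (-1)·(-2)·(-3)·(-5)/[(3)·(2)·(1)·(-1)] = -5
L_4(2) = (-1)·(-2)·(-3)·(-4)/[(4)·(3)·(2)·(1)] = 1
Sum: (-62)·(5) + (-219)·(-10) + (-564)·(10) + (-1205)·(-5) + (-2274)·(1) = -9

-9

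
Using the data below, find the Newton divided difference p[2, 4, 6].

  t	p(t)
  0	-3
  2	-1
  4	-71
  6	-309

-21

p[2,4] = (-71 - (-1)) / (4 - 2) = -35
p[4,6] = (-309 - (-71)) / (6 - 4) = -119
p[2,4,6] = (-119 - (-35)) / (6 - 2) = -21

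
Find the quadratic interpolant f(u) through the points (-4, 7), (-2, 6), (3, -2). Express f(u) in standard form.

Build the Lagrange basis polynomials:
L_0(u) = (u + 2)(u - 3) / [14] = (1/14)u^2 - (1/14)u - 3/7
L_1(u) = (u + 4)(u - 3) / [-10] = -(1/10)u^2 - (1/10)u + 6/5
L_2(u) = (u + 4)(u + 2) / [35] = (1/35)u^2 + (6/35)u + 8/35
f(u) = 7·L_0 + 6·L_1 + (-2)·L_2
  7·L_0(u) = (1/2)u^2 - (1/2)u - 3
  6·L_1(u) = -(3/5)u^2 - (3/5)u + 36/5
  (-2)·L_2(u) = -(2/35)u^2 - (12/35)u - 16/35
Adding term by term: -(11/70)u^2 - (101/70)u + 131/35

f(u) = -(11/70)u^2 - (101/70)u + 131/35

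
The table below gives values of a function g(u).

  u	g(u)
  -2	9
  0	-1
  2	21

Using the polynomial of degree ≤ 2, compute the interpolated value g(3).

L_0(3) = (3)·(1)/[(-2)·(-4)] = 3/8
L_1(3) = (5)·(1)/[(2)·(-2)] = -5/4
L_2(3) = (5)·(3)/[(4)·(2)] = 15/8
Sum: 9·(3/8) + (-1)·(-5/4) + 21·(15/8) = 44

44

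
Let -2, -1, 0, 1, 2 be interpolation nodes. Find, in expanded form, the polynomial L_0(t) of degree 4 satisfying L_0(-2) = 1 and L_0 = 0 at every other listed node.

L_0(t) = (1/24)t^4 - (1/12)t^3 - (1/24)t^2 + (1/12)t

L_0(t) = (t + 1)t(t - 1)(t - 2) / [(-1)·(-2)·(-3)·(-4)]
       = (t^4 - 2t^3 - t^2 + 2t) / (24)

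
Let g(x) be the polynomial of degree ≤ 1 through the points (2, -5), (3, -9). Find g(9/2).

-15

Evaluate each Lagrange basis at x = 9/2:
L_0(9/2) = (3/2)/[(-1)] = -3/2
L_1(9/2) = (5/2)/[(1)] = 5/2
Sum: (-5)·(-3/2) + (-9)·(5/2) = -15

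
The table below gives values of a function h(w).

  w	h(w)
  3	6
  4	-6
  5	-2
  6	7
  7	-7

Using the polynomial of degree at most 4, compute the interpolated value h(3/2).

4637/128

L_0(3/2) = (-5/2)·(-7/2)·(-9/2)·(-11/2)/[(-1)·(-2)·(-3)·(-4)] = 1155/128
L_1(3/2) = (-3/2)·(-7/2)·(-9/2)·(-11/2)/[(1)·(-1)·(-2)·(-3)] = -693/32
L_2(3/2) = (-3/2)·(-5/2)·(-9/2)·(-11/2)/[(2)·(1)·(-1)·(-2)] = 1485/64
L_3(3/2) = (-3/2)·(-5/2)·(-7/2)·(-11/2)/[(3)·(2)·(1)·(-1)] = -385/32
L_4(3/2) = (-3/2)·(-5/2)·(-7/2)·(-9/2)/[(4)·(3)·(2)·(1)] = 315/128
Sum: 6·(1155/128) + (-6)·(-693/32) + (-2)·(1485/64) + 7·(-385/32) + (-7)·(315/128) = 4637/128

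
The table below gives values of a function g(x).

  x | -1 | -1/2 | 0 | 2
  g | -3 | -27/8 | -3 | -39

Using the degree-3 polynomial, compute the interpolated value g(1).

-9

Using Newton's divided-difference form:
g[-1,-1/2] = (-27/8 - (-3)) / (-1/2 - (-1)) = -3/4
g[-1/2,0] = (-3 - (-27/8)) / (0 - (-1/2)) = 3/4
g[0,2] = (-39 - (-3)) / (2 - 0) = -18
g[-1,-1/2,0] = (3/4 - (-3/4)) / (0 - (-1)) = 3/2
g[-1/2,0,2] = (-18 - 3/4) / (2 - (-1/2)) = -15/2
g[-1,-1/2,0,2] = (-15/2 - 3/2) / (2 - (-1)) = -3
g(1) = -3 + (-3/4)·(2) + (3/2)·(2)·(3/2) + (-3)·(2)·(3/2)·(1) = -9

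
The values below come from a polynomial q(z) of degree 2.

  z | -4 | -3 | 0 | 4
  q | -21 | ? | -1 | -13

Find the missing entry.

-13

The 3 known values determine q uniquely (degree ≤ 2).
Evaluate each Lagrange basis at z = -3:
L_0(-3) = (-3)·(-7)/[(-4)·(-8)] = 21/32
L_1(-3) = (1)·(-7)/[(4)·(-4)] = 7/16
L_2(-3) = (1)·(-3)/[(8)·(4)] = -3/32
Sum: (-21)·(21/32) + (-1)·(7/16) + (-13)·(-3/32) = -13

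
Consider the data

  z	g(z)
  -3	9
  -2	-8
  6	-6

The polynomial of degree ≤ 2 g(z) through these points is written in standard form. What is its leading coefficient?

23/12

The leading coefficient equals the top divided difference g[-3,-2,6].
g[-3,-2] = (-8 - 9) / (-2 - (-3)) = -17
g[-2,6] = (-6 - (-8)) / (6 - (-2)) = 1/4
g[-3,-2,6] = (1/4 - (-17)) / (6 - (-3)) = 23/12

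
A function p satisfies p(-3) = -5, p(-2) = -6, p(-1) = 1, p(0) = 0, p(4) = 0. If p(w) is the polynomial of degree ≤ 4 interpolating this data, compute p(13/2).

131443/224

L_0(13/2) = (17/2)·(15/2)·(13/2)·(5/2)/[(-1)·(-2)·(-3)·(-7)] = 5525/224
L_1(13/2) = (19/2)·(15/2)·(13/2)·(5/2)/[(1)·(-1)·(-2)·(-6)] = -6175/64
L_2(13/2) = (19/2)·(17/2)·(13/2)·(5/2)/[(2)·(1)·(-1)·(-5)] = 4199/32
L_3(13/2) = (19/2)·(17/2)·(15/2)·(5/2)/[(3)·(2)·(1)·(-4)] = -8075/128
L_4(13/2) = (19/2)·(17/2)·(15/2)·(13/2)/[(7)·(6)·(5)·(4)] = 4199/896
Sum: (-5)·(5525/224) + (-6)·(-6175/64) + 1·(4199/32) + 0 + 0 = 131443/224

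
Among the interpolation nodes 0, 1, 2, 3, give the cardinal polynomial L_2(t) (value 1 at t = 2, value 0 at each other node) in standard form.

L_2(t) = t(t - 1)(t - 3) / [(2)·(1)·(-1)]
       = (t^3 - 4t^2 + 3t) / (-2)

L_2(t) = -(1/2)t^3 + 2t^2 - (3/2)t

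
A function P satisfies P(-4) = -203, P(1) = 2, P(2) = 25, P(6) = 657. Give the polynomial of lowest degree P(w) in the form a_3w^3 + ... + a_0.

Newton's divided differences:
P[-4,1] = (2 - (-203)) / (1 - (-4)) = 41
P[1,2] = (25 - 2) / (2 - 1) = 23
P[2,6] = (657 - 25) / (6 - 2) = 158
P[-4,1,2] = (23 - 41) / (2 - (-4)) = -3
P[1,2,6] = (158 - 23) / (6 - 1) = 27
P[-4,1,2,6] = (27 - (-3)) / (6 - (-4)) = 3
P(w) = -203 + 41·(w + 4) + (-3)·(w + 4)(w - 1) + 3·(w + 4)(w - 1)(w - 2)
Expanding: P(w) = 3w^3 + 2w - 3

P(w) = 3w^3 + 2w - 3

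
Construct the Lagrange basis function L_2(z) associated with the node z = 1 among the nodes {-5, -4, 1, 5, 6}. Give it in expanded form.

L_2(z) = (1/600)z^4 - (1/300)z^3 - (49/600)z^2 + (1/12)z + 1

L_2(z) = (z + 5)(z + 4)(z - 5)(z - 6) / [(6)·(5)·(-4)·(-5)]
       = (z^4 - 2z^3 - 49z^2 + 50z + 600) / (600)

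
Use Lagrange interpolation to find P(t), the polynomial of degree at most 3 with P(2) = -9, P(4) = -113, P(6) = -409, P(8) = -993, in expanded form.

P(t) = -2t^3 + 4t - 1

Build the Lagrange basis polynomials:
L_0(t) = (t - 4)(t - 6)(t - 8) / [-48] = -(1/48)t^3 + (3/8)t^2 - (13/6)t + 4
L_1(t) = (t - 2)(t - 6)(t - 8) / [16] = (1/16)t^3 - t^2 + (19/4)t - 6
L_2(t) = (t - 2)(t - 4)(t - 8) / [-16] = -(1/16)t^3 + (7/8)t^2 - (7/2)t + 4
L_3(t) = (t - 2)(t - 4)(t - 6) / [48] = (1/48)t^3 - (1/4)t^2 + (11/12)t - 1
P(t) = (-9)·L_0 + (-113)·L_1 + (-409)·L_2 + (-993)·L_3
  (-9)·L_0(t) = (3/16)t^3 - (27/8)t^2 + (39/2)t - 36
  (-113)·L_1(t) = -(113/16)t^3 + 113t^2 - (2147/4)t + 678
  (-409)·L_2(t) = (409/16)t^3 - (2863/8)t^2 + (2863/2)t - 1636
  (-993)·L_3(t) = -(331/16)t^3 + (993/4)t^2 - (3641/4)t + 993
Adding term by term: -2t^3 + 4t - 1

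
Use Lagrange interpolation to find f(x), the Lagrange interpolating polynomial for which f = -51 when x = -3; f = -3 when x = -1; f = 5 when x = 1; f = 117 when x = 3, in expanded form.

f(x) = 3x^3 + 4x^2 + x - 3

Build the Lagrange basis polynomials:
L_0(x) = (x + 1)(x - 1)(x - 3) / [-48] = -(1/48)x^3 + (1/16)x^2 + (1/48)x - 1/16
L_1(x) = (x + 3)(x - 1)(x - 3) / [16] = (1/16)x^3 - (1/16)x^2 - (9/16)x + 9/16
L_2(x) = (x + 3)(x + 1)(x - 3) / [-16] = -(1/16)x^3 - (1/16)x^2 + (9/16)x + 9/16
L_3(x) = (x + 3)(x + 1)(x - 1) / [48] = (1/48)x^3 + (1/16)x^2 - (1/48)x - 1/16
f(x) = (-51)·L_0 + (-3)·L_1 + 5·L_2 + 117·L_3
  (-51)·L_0(x) = (17/16)x^3 - (51/16)x^2 - (17/16)x + 51/16
  (-3)·L_1(x) = -(3/16)x^3 + (3/16)x^2 + (27/16)x - 27/16
  5·L_2(x) = -(5/16)x^3 - (5/16)x^2 + (45/16)x + 45/16
  117·L_3(x) = (39/16)x^3 + (117/16)x^2 - (39/16)x - 117/16
Adding term by term: 3x^3 + 4x^2 + x - 3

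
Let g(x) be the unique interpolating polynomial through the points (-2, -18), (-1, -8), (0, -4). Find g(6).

Evaluate each Lagrange basis at x = 6:
L_0(6) = (7)·(6)/[(-1)·(-2)] = 21
L_1(6) = (8)·(6)/[(1)·(-1)] = -48
L_2(6) = (8)·(7)/[(2)·(1)] = 28
Sum: (-18)·(21) + (-8)·(-48) + (-4)·(28) = -106

-106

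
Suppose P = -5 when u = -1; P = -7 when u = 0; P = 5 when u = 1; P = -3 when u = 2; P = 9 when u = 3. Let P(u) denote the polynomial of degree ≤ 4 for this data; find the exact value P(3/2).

Using Newton's divided-difference form:
P[-1,0] = (-7 - (-5)) / (0 - (-1)) = -2
P[0,1] = (5 - (-7)) / (1 - 0) = 12
P[1,2] = (-3 - 5) / (2 - 1) = -8
P[2,3] = (9 - (-3)) / (3 - 2) = 12
P[-1,0,1] = (12 - (-2)) / (1 - (-1)) = 7
P[0,1,2] = (-8 - 12) / (2 - 0) = -10
P[1,2,3] = (12 - (-8)) / (3 - 1) = 10
P[-1,0,1,2] = (-10 - 7) / (2 - (-1)) = -17/3
P[0,1,2,3] = (10 - (-10)) / (3 - 0) = 20/3
P[-1,0,1,2,3] = (20/3 - (-17/3)) / (3 - (-1)) = 37/12
P(3/2) = -5 + (-2)·(5/2) + 7·(5/2)·(3/2) + (-17/3)·(5/2)·(3/2)·(1/2) + (37/12)·(5/2)·(3/2)·(1/2)·(-1/2) = 175/64

175/64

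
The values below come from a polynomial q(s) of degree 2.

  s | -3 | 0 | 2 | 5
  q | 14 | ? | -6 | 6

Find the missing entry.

-4

The 3 known values determine q uniquely (degree ≤ 2).
Evaluate each Lagrange basis at s = 0:
L_0(0) = (-2)·(-5)/[(-5)·(-8)] = 1/4
L_1(0) = (3)·(-5)/[(5)·(-3)] = 1
L_2(0) = (3)·(-2)/[(8)·(3)] = -1/4
Sum: 14·(1/4) + (-6)·(1) + 6·(-1/4) = -4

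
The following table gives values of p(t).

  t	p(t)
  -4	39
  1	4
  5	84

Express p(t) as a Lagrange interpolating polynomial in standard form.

L_0(t) = (t - 1)(t - 5) / [45] = (1/45)t^2 - (2/15)t + 1/9
L_1(t) = (t + 4)(t - 5) / [-20] = -(1/20)t^2 + (1/20)t + 1
L_2(t) = (t + 4)(t - 1) / [36] = (1/36)t^2 + (1/12)t - 1/9
p(t) = 39·L_0 + 4·L_1 + 84·L_2
  39·L_0(t) = (13/15)t^2 - (26/5)t + 13/3
  4·L_1(t) = -(1/5)t^2 + (1/5)t + 4
  84·L_2(t) = (7/3)t^2 + 7t - 28/3
Adding term by term: 3t^2 + 2t - 1

p(t) = 3t^2 + 2t - 1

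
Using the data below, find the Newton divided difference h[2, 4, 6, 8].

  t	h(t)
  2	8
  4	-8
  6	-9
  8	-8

h[2,4] = (-8 - 8) / (4 - 2) = -8
h[4,6] = (-9 - (-8)) / (6 - 4) = -1/2
h[6,8] = (-8 - (-9)) / (8 - 6) = 1/2
h[2,4,6] = (-1/2 - (-8)) / (6 - 2) = 15/8
h[4,6,8] = (1/2 - (-1/2)) / (8 - 4) = 1/4
h[2,4,6,8] = (1/4 - 15/8) / (8 - 2) = -13/48

-13/48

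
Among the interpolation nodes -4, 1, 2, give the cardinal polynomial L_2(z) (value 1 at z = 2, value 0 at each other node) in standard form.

L_2(z) = (1/6)z^2 + (1/2)z - 2/3

L_2(z) = (z + 4)(z - 1) / [(6)·(1)]
       = (z^2 + 3z - 4) / (6)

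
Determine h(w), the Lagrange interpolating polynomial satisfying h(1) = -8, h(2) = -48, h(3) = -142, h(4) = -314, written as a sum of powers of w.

h(w) = -4w^3 - 3w^2 - 3w + 2

Build the Lagrange basis polynomials:
L_0(w) = (w - 2)(w - 3)(w - 4) / [-6] = -(1/6)w^3 + (3/2)w^2 - (13/3)w + 4
L_1(w) = (w - 1)(w - 3)(w - 4) / [2] = (1/2)w^3 - 4w^2 + (19/2)w - 6
L_2(w) = (w - 1)(w - 2)(w - 4) / [-2] = -(1/2)w^3 + (7/2)w^2 - 7w + 4
L_3(w) = (w - 1)(w - 2)(w - 3) / [6] = (1/6)w^3 - w^2 + (11/6)w - 1
h(w) = (-8)·L_0 + (-48)·L_1 + (-142)·L_2 + (-314)·L_3
  (-8)·L_0(w) = (4/3)w^3 - 12w^2 + (104/3)w - 32
  (-48)·L_1(w) = -24w^3 + 192w^2 - 456w + 288
  (-142)·L_2(w) = 71w^3 - 497w^2 + 994w - 568
  (-314)·L_3(w) = -(157/3)w^3 + 314w^2 - (1727/3)w + 314
Adding term by term: -4w^3 - 3w^2 - 3w + 2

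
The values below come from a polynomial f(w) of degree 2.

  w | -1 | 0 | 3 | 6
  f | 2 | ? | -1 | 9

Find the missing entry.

-1/2

The 3 known values determine f uniquely (degree ≤ 2).
Evaluate each Lagrange basis at w = 0:
L_0(0) = (-3)·(-6)/[(-4)·(-7)] = 9/14
L_1(0) = (1)·(-6)/[(4)·(-3)] = 1/2
L_2(0) = (1)·(-3)/[(7)·(3)] = -1/7
Sum: 2·(9/14) + (-1)·(1/2) + 9·(-1/7) = -1/2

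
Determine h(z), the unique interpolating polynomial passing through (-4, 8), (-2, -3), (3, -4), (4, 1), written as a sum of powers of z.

Build the Lagrange basis polynomials:
L_0(z) = (z + 2)(z - 3)(z - 4) / [-112] = -(1/112)z^3 + (5/112)z^2 + (1/56)z - 3/14
L_1(z) = (z + 4)(z - 3)(z - 4) / [60] = (1/60)z^3 - (1/20)z^2 - (4/15)z + 4/5
L_2(z) = (z + 4)(z + 2)(z - 4) / [-35] = -(1/35)z^3 - (2/35)z^2 + (16/35)z + 32/35
L_3(z) = (z + 4)(z + 2)(z - 3) / [48] = (1/48)z^3 + (1/16)z^2 - (5/24)z - 1/2
h(z) = 8·L_0 + (-3)·L_1 + (-4)·L_2 + 1·L_3
  8·L_0(z) = -(1/14)z^3 + (5/14)z^2 + (1/7)z - 12/7
  (-3)·L_1(z) = -(1/20)z^3 + (3/20)z^2 + (4/5)z - 12/5
  (-4)·L_2(z) = (4/35)z^3 + (8/35)z^2 - (64/35)z - 128/35
  1·L_3(z) = (1/48)z^3 + (1/16)z^2 - (5/24)z - 1/2
Adding term by term: (23/1680)z^3 + (447/560)z^2 - (919/840)z - 579/70

h(z) = (23/1680)z^3 + (447/560)z^2 - (919/840)z - 579/70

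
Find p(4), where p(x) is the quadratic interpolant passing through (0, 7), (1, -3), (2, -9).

Evaluate each Lagrange basis at x = 4:
L_0(4) = (3)·(2)/[(-1)·(-2)] = 3
L_1(4) = (4)·(2)/[(1)·(-1)] = -8
L_2(4) = (4)·(3)/[(2)·(1)] = 6
Sum: 7·(3) + (-3)·(-8) + (-9)·(6) = -9

-9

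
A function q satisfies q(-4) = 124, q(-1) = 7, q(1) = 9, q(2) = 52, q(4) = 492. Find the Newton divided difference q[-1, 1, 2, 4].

9

q[-1,1] = (9 - 7) / (1 - (-1)) = 1
q[1,2] = (52 - 9) / (2 - 1) = 43
q[2,4] = (492 - 52) / (4 - 2) = 220
q[-1,1,2] = (43 - 1) / (2 - (-1)) = 14
q[1,2,4] = (220 - 43) / (4 - 1) = 59
q[-1,1,2,4] = (59 - 14) / (4 - (-1)) = 9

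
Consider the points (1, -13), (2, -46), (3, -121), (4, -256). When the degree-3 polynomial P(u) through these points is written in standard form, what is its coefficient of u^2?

Build the Lagrange basis polynomials:
L_0(u) = (u - 2)(u - 3)(u - 4) / [-6] = -(1/6)u^3 + (3/2)u^2 - (13/3)u + 4
L_1(u) = (u - 1)(u - 3)(u - 4) / [2] = (1/2)u^3 - 4u^2 + (19/2)u - 6
L_2(u) = (u - 1)(u - 2)(u - 4) / [-2] = -(1/2)u^3 + (7/2)u^2 - 7u + 4
L_3(u) = (u - 1)(u - 2)(u - 3) / [6] = (1/6)u^3 - u^2 + (11/6)u - 1
P(u) = (-13)·L_0 + (-46)·L_1 + (-121)·L_2 + (-256)·L_3
Only the coefficient of u^2 is needed; take it from each L_i and combine:
(-13)·(3/2) + (-46)·(-4) + (-121)·(7/2) + (-256)·(-1) = -3

-3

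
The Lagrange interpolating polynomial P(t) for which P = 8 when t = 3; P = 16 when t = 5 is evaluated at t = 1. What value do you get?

Evaluate each Lagrange basis at t = 1:
L_0(1) = (-4)/[(-2)] = 2
L_1(1) = (-2)/[(2)] = -1
Sum: 8·(2) + 16·(-1) = 0

0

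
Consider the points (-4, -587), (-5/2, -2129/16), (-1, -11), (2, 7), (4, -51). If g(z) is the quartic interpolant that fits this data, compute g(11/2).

-5649/16

Using Newton's divided-difference form:
g[-4,-5/2] = (-2129/16 - (-587)) / (-5/2 - (-4)) = 2421/8
g[-5/2,-1] = (-11 - (-2129/16)) / (-1 - (-5/2)) = 651/8
g[-1,2] = (7 - (-11)) / (2 - (-1)) = 6
g[2,4] = (-51 - 7) / (4 - 2) = -29
g[-4,-5/2,-1] = (651/8 - 2421/8) / (-1 - (-4)) = -295/4
g[-5/2,-1,2] = (6 - 651/8) / (2 - (-5/2)) = -67/4
g[-1,2,4] = (-29 - 6) / (4 - (-1)) = -7
g[-4,-5/2,-1,2] = (-67/4 - (-295/4)) / (2 - (-4)) = 19/2
g[-5/2,-1,2,4] = (-7 - (-67/4)) / (4 - (-5/2)) = 3/2
g[-4,-5/2,-1,2,4] = (3/2 - 19/2) / (4 - (-4)) = -1
g(11/2) = -587 + (2421/8)·(19/2) + (-295/4)·(19/2)·(8) + (19/2)·(19/2)·(8)·(13/2) + (-1)·(19/2)·(8)·(13/2)·(7/2) = -5649/16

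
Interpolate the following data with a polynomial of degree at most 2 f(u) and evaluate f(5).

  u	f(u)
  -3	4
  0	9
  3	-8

Evaluate each Lagrange basis at u = 5:
L_0(5) = (5)·(2)/[(-3)·(-6)] = 5/9
L_1(5) = (8)·(2)/[(3)·(-3)] = -16/9
L_2(5) = (8)·(5)/[(6)·(3)] = 20/9
Sum: 4·(5/9) + 9·(-16/9) + (-8)·(20/9) = -284/9

-284/9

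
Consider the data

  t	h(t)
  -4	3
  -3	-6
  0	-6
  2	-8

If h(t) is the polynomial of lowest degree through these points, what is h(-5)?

247/12

Evaluate each Lagrange basis at t = -5:
L_0(-5) = (-2)·(-5)·(-7)/[(-1)·(-4)·(-6)] = 35/12
L_1(-5) = (-1)·(-5)·(-7)/[(1)·(-3)·(-5)] = -7/3
L_2(-5) = (-1)·(-2)·(-7)/[(4)·(3)·(-2)] = 7/12
L_3(-5) = (-1)·(-2)·(-5)/[(6)·(5)·(2)] = -1/6
Sum: 3·(35/12) + (-6)·(-7/3) + (-6)·(7/12) + (-8)·(-1/6) = 247/12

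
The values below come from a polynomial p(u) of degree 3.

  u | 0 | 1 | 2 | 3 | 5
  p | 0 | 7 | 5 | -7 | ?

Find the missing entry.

-65

The 4 known values determine p uniquely (degree ≤ 3).
L_0(5) = (4)·(3)·(2)/[(-1)·(-2)·(-3)] = -4
L_1(5) = (5)·(3)·(2)/[(1)·(-1)·(-2)] = 15
L_2(5) = (5)·(4)·(2)/[(2)·(1)·(-1)] = -20
L_3(5) = (5)·(4)·(3)/[(3)·(2)·(1)] = 10
Sum: 0 + 7·(15) + 5·(-20) + (-7)·(10) = -65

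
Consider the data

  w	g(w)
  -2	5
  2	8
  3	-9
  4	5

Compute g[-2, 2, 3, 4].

127/40

g[-2,2] = (8 - 5) / (2 - (-2)) = 3/4
g[2,3] = (-9 - 8) / (3 - 2) = -17
g[3,4] = (5 - (-9)) / (4 - 3) = 14
g[-2,2,3] = (-17 - 3/4) / (3 - (-2)) = -71/20
g[2,3,4] = (14 - (-17)) / (4 - 2) = 31/2
g[-2,2,3,4] = (31/2 - (-71/20)) / (4 - (-2)) = 127/40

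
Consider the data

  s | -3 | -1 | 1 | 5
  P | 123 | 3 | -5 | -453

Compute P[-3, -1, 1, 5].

-4

P[-3,-1] = (3 - 123) / (-1 - (-3)) = -60
P[-1,1] = (-5 - 3) / (1 - (-1)) = -4
P[1,5] = (-453 - (-5)) / (5 - 1) = -112
P[-3,-1,1] = (-4 - (-60)) / (1 - (-3)) = 14
P[-1,1,5] = (-112 - (-4)) / (5 - (-1)) = -18
P[-3,-1,1,5] = (-18 - 14) / (5 - (-3)) = -4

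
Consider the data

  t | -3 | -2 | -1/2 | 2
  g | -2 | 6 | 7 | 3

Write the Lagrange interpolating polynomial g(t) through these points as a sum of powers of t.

g(t) = (71/150)t^3 - (33/100)t^2 - (793/300)t + 291/50

L_0(t) = (t + 2)(t + 1/2)(t - 2) / [-25/2] = -(2/25)t^3 - (1/25)t^2 + (8/25)t + 4/25
L_1(t) = (t + 3)(t + 1/2)(t - 2) / [6] = (1/6)t^3 + (1/4)t^2 - (11/12)t - 1/2
L_2(t) = (t + 3)(t + 2)(t - 2) / [-75/8] = -(8/75)t^3 - (8/25)t^2 + (32/75)t + 32/25
L_3(t) = (t + 3)(t + 2)(t + 1/2) / [50] = (1/50)t^3 + (11/100)t^2 + (17/100)t + 3/50
g(t) = (-2)·L_0 + 6·L_1 + 7·L_2 + 3·L_3
  (-2)·L_0(t) = (4/25)t^3 + (2/25)t^2 - (16/25)t - 8/25
  6·L_1(t) = t^3 + (3/2)t^2 - (11/2)t - 3
  7·L_2(t) = -(56/75)t^3 - (56/25)t^2 + (224/75)t + 224/25
  3·L_3(t) = (3/50)t^3 + (33/100)t^2 + (51/100)t + 9/50
Adding term by term: (71/150)t^3 - (33/100)t^2 - (793/300)t + 291/50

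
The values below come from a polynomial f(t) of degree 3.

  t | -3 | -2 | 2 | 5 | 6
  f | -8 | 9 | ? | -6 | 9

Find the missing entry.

-23/21

The 4 known values determine f uniquely (degree ≤ 3).
Evaluate each Lagrange basis at t = 2:
L_0(2) = (4)·(-3)·(-4)/[(-1)·(-8)·(-9)] = -2/3
L_1(2) = (5)·(-3)·(-4)/[(1)·(-7)·(-8)] = 15/14
L_2(2) = (5)·(4)·(-4)/[(8)·(7)·(-1)] = 10/7
L_3(2) = (5)·(4)·(-3)/[(9)·(8)·(1)] = -5/6
Sum: (-8)·(-2/3) + 9·(15/14) + (-6)·(10/7) + 9·(-5/6) = -23/21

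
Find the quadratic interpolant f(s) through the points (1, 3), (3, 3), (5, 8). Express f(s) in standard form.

f(s) = (5/8)s^2 - (5/2)s + 39/8

L_0(s) = (s - 3)(s - 5) / [8] = (1/8)s^2 - s + 15/8
L_1(s) = (s - 1)(s - 5) / [-4] = -(1/4)s^2 + (3/2)s - 5/4
L_2(s) = (s - 1)(s - 3) / [8] = (1/8)s^2 - (1/2)s + 3/8
f(s) = 3·L_0 + 3·L_1 + 8·L_2
  3·L_0(s) = (3/8)s^2 - 3s + 45/8
  3·L_1(s) = -(3/4)s^2 + (9/2)s - 15/4
  8·L_2(s) = s^2 - 4s + 3
Adding term by term: (5/8)s^2 - (5/2)s + 39/8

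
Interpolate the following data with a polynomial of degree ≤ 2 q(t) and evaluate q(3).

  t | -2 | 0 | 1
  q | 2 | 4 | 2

L_0(3) = (3)·(2)/[(-2)·(-3)] = 1
L_1(3) = (5)·(2)/[(2)·(-1)] = -5
L_2(3) = (5)·(3)/[(3)·(1)] = 5
Sum: 2·(1) + 4·(-5) + 2·(5) = -8

-8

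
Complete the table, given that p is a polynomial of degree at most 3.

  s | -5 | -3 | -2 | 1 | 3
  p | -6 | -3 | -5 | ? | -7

The 4 known values determine p uniquely (degree ≤ 3).
L_0(1) = (4)·(3)·(-2)/[(-2)·(-3)·(-8)] = 1/2
L_1(1) = (6)·(3)·(-2)/[(2)·(-1)·(-6)] = -3
L_2(1) = (6)·(4)·(-2)/[(3)·(1)·(-5)] = 16/5
L_3(1) = (6)·(4)·(3)/[(8)·(6)·(5)] = 3/10
Sum: (-6)·(1/2) + (-3)·(-3) + (-5)·(16/5) + (-7)·(3/10) = -121/10

-121/10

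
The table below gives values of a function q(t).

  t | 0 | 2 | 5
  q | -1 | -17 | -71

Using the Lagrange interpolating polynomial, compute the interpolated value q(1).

L_0(1) = (-1)·(-4)/[(-2)·(-5)] = 2/5
L_1(1) = (1)·(-4)/[(2)·(-3)] = 2/3
L_2(1) = (1)·(-1)/[(5)·(3)] = -1/15
Sum: (-1)·(2/5) + (-17)·(2/3) + (-71)·(-1/15) = -7

-7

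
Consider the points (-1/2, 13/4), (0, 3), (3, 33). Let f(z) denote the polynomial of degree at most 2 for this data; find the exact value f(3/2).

45/4

Using Newton's divided-difference form:
f[-1/2,0] = (3 - 13/4) / (0 - (-1/2)) = -1/2
f[0,3] = (33 - 3) / (3 - 0) = 10
f[-1/2,0,3] = (10 - (-1/2)) / (3 - (-1/2)) = 3
f(3/2) = 13/4 + (-1/2)·(2) + 3·(2)·(3/2) = 45/4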